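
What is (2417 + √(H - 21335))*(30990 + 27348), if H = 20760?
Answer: 141002946 + 291690*I*√23 ≈ 1.41e+8 + 1.3989e+6*I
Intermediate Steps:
(2417 + √(H - 21335))*(30990 + 27348) = (2417 + √(20760 - 21335))*(30990 + 27348) = (2417 + √(-575))*58338 = (2417 + 5*I*√23)*58338 = 141002946 + 291690*I*√23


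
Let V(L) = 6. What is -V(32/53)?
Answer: -6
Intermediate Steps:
-V(32/53) = -1*6 = -6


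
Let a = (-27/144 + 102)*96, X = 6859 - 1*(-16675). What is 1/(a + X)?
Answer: 1/33308 ≈ 3.0023e-5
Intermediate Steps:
X = 23534 (X = 6859 + 16675 = 23534)
a = 9774 (a = (-27*1/144 + 102)*96 = (-3/16 + 102)*96 = (1629/16)*96 = 9774)
1/(a + X) = 1/(9774 + 23534) = 1/33308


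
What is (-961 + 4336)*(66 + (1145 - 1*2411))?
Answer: -4050000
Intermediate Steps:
(-961 + 4336)*(66 + (1145 - 1*2411)) = 3375*(66 + (1145 - 2411)) = 3375*(66 - 1266) = 3375*(-1200) = -4050000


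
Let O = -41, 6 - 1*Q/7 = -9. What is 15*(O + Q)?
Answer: 960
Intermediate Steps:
Q = 105 (Q = 42 - 7*(-9) = 42 + 63 = 105)
15*(O + Q) = 15*(-41 + 105) = 15*64 = 960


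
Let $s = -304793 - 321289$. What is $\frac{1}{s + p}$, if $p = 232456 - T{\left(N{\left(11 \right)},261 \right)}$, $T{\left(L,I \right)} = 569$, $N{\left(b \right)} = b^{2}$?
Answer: $- \frac{1}{394195} \approx -2.5368 \cdot 10^{-6}$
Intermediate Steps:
$s = -626082$ ($s = -304793 - 321289 = -626082$)
$p = 231887$ ($p = 232456 - 569 = 231887$)
$\frac{1}{s + p} = \frac{1}{-626082 + 231887} = \frac{1}{-394195} = - \frac{1}{394195}$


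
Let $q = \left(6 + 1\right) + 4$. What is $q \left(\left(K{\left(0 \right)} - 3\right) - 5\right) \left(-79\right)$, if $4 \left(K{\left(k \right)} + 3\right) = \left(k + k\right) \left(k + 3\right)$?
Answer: $9559$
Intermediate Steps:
$K{\left(k \right)} = -3 + \frac{k \left(3 + k\right)}{2}$ ($K{\left(k \right)} = -3 + \frac{\left(k + k\right) \left(k + 3\right)}{4} = -3 + \frac{2 k \left(3 + k\right)}{4} = -3 + \frac{k \left(3 + k\right)}{2}$)
$q = 11$ ($q = 7 + 4 = 11$)
$q \left(\left(K{\left(0 \right)} - 3\right) - 5\right) \left(-79\right) = 11 \left(\left(\left(-3 + \frac{0^{2}}{2} + \frac{3}{2} \cdot 0\right) - 3\right) - 5\right) \left(-79\right) = 11 \left(\left(\left(-3 + \frac{1}{2} \cdot 0 + 0\right) - 3\right) - 5\right) \left(-79\right) = 11 \left(\left(\left(-3 + 0 + 0\right) - 3\right) - 5\right) \left(-79\right) = 11 \left(\left(-3 - 3\right) - 5\right) \left(-79\right) = 11 \left(-6 - 5\right) \left(-79\right) = 11 \left(-11\right) \left(-79\right) = \left(-121\right) \left(-79\right) = 9559$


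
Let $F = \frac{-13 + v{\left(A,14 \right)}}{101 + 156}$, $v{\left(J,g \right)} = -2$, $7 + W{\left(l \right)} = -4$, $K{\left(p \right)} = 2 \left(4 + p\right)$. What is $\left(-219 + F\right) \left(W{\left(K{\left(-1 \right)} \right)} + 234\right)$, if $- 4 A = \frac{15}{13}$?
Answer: $- \frac{12554454}{257} \approx -48850.0$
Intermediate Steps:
$K{\left(p \right)} = 8 + 2 p$
$W{\left(l \right)} = -11$ ($W{\left(l \right)} = -7 - 4 = -11$)
$A = - \frac{15}{52}$ ($A = - \frac{15 \cdot \frac{1}{13}}{4} = \left(- \frac{1}{4}\right) \frac{15}{13} = - \frac{15}{52} \approx -0.28846$)
$F = - \frac{15}{257}$ ($F = \frac{-13 - 2}{101 + 156} = - \frac{15}{257} \approx -0.058366$)
$\left(-219 + F\right) \left(W{\left(K{\left(-1 \right)} \right)} + 234\right) = \left(-219 - \frac{15}{257}\right) \left(-11 + 234\right) = \left(- \frac{56298}{257}\right) 223 = - \frac{12554454}{257}$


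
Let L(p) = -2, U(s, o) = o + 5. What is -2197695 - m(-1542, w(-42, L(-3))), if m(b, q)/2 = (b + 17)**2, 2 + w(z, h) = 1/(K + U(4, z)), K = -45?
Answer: -6848945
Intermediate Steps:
U(s, o) = 5 + o
w(z, h) = -2 + 1/(-40 + z) (w(z, h) = -2 + 1/(-45 + (5 + z)) = -2 + 1/(-40 + z))
m(b, q) = 2*(17 + b)**2 (m(b, q) = 2*(b + 17)**2 = 2*(17 + b)**2)
-2197695 - m(-1542, w(-42, L(-3))) = -2197695 - 2*(17 - 1542)**2 = -2197695 - 2*(-1525)**2 = -2197695 - 2*2325625 = -2197695 - 1*4651250 = -2197695 - 4651250 = -6848945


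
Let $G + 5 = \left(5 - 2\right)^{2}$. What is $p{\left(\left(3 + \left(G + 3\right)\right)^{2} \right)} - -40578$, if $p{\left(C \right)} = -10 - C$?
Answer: $40468$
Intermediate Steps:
$G = 4$ ($G = -5 + \left(5 - 2\right)^{2} = -5 + 3^{2} = -5 + 9 = 4$)
$p{\left(\left(3 + \left(G + 3\right)\right)^{2} \right)} - -40578 = \left(-10 - \left(3 + \left(4 + 3\right)\right)^{2}\right) - -40578 = \left(-10 - \left(3 + 7\right)^{2}\right) + 40578 = \left(-10 - 10^{2}\right) + 40578 = \left(-10 - 100\right) + 40578 = -110 + 40578 = 40468$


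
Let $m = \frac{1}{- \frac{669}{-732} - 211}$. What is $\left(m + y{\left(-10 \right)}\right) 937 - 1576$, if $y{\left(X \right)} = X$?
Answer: $- \frac{561331534}{51261} \approx -10950.0$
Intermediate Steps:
$m = - \frac{244}{51261}$ ($m = \frac{1}{\left(-669\right) \left(- \frac{1}{732}\right) - 211} = \frac{1}{\frac{223}{244} - 211} = \frac{1}{- \frac{51261}{244}} = - \frac{244}{51261} \approx -0.00476$)
$\left(m + y{\left(-10 \right)}\right) 937 - 1576 = \left(- \frac{244}{51261} - 10\right) 937 - 1576 = \left(- \frac{512854}{51261}\right) 937 - 1576 = - \frac{480544198}{51261} - 1576 = - \frac{561331534}{51261}$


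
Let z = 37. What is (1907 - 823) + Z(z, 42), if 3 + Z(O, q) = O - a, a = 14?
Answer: 1104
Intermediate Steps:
Z(O, q) = -17 + O (Z(O, q) = -3 + (O - 1*14) = -3 + (O - 14) = -3 + (-14 + O) = -17 + O)
(1907 - 823) + Z(z, 42) = (1907 - 823) + (-17 + 37) = 1084 + 20 = 1104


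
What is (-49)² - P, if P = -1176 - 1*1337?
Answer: 4914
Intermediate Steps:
P = -2513 (P = -1176 - 1337 = -2513)
(-49)² - P = (-49)² - 1*(-2513) = 2401 + 2513 = 4914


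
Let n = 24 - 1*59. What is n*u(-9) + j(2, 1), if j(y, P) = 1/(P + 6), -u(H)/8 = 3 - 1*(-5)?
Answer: 15681/7 ≈ 2240.1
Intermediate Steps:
u(H) = -64 (u(H) = -8*(3 - 1*(-5)) = -8*(3 + 5) = -8*8 = -64)
j(y, P) = 1/(6 + P)
n = -35 (n = 24 - 59 = -35)
n*u(-9) + j(2, 1) = -35*(-64) + 1/(6 + 1) = 2240 + 1/7 = 2240 + ⅐ = 15681/7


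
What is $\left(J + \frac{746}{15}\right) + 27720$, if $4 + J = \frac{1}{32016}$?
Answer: $\frac{4444738597}{160080} \approx 27766.0$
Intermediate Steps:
$J = - \frac{128063}{32016}$ ($J = -4 + \frac{1}{32016} = - \frac{128063}{32016} \approx -4.0$)
$\left(J + \frac{746}{15}\right) + 27720 = \left(- \frac{128063}{32016} + \frac{746}{15}\right) + 27720 = \frac{7320997}{160080} + 27720 = \frac{4444738597}{160080}$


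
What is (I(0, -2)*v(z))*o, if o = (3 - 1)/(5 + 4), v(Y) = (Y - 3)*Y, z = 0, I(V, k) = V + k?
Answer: 0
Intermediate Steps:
v(Y) = Y*(-3 + Y) (v(Y) = (-3 + Y)*Y = Y*(-3 + Y))
o = 2/9 ≈ 0.22222
(I(0, -2)*v(z))*o = ((0 - 2)*(0*(-3 + 0)))*(2/9) = -0*(-3)*(2/9) = -2*0*(2/9) = 0*(2/9) = 0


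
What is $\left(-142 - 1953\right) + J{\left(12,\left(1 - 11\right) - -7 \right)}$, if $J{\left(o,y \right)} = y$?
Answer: $-2098$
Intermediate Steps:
$\left(-142 - 1953\right) + J{\left(12,\left(1 - 11\right) - -7 \right)} = \left(-142 - 1953\right) + \left(\left(1 - 11\right) - -7\right) = -2095 + \left(\left(1 - 11\right) + 7\right) = -2095 + \left(-10 + 7\right) = -2095 - 3 = -2098$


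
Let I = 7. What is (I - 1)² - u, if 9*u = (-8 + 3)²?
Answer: 299/9 ≈ 33.222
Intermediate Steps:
u = 25/9 (u = (-8 + 3)²/9 = (⅑)*(-5)² = (⅑)*25 = 25/9 ≈ 2.7778)
(I - 1)² - u = (7 - 1)² - 1*25/9 = 6² - 25/9 = 36 - 25/9 = 299/9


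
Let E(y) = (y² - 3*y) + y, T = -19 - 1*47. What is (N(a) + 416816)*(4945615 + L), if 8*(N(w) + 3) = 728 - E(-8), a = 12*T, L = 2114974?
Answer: 2943517190566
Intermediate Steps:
T = -66 (T = -19 - 47 = -66)
E(y) = y² - 2*y
a = -792 (a = 12*(-66) = -792)
N(w) = 78 (N(w) = -3 + (728 - (-8)*(-2 - 8))/8 = -3 + (728 - (-8)*(-10))/8 = -3 + (728 - 1*80)/8 = -3 + (728 - 80)/8 = -3 + (⅛)*648 = -3 + 81 = 78)
(N(a) + 416816)*(4945615 + L) = (78 + 416816)*(4945615 + 2114974) = 416894*7060589 = 2943517190566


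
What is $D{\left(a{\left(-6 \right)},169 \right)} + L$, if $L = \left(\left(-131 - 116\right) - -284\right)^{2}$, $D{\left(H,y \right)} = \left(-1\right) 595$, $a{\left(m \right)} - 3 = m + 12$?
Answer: $774$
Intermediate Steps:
$a{\left(m \right)} = 15 + m$ ($a{\left(m \right)} = 3 + \left(m + 12\right) = 3 + \left(12 + m\right) = 15 + m$)
$D{\left(H,y \right)} = -595$
$L = 1369$ ($L = \left(-247 + 284\right)^{2} = 37^{2} = 1369$)
$D{\left(a{\left(-6 \right)},169 \right)} + L = -595 + 1369 = 774$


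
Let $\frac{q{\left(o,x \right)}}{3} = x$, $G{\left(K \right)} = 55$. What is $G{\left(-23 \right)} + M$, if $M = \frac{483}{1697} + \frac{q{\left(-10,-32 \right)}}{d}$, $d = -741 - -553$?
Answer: $\frac{4450174}{79759} \approx 55.795$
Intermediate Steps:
$q{\left(o,x \right)} = 3 x$
$d = -188$ ($d = -741 + 553 = -188$)
$M = \frac{63429}{79759}$ ($M = \frac{483}{1697} + \frac{3 \left(-32\right)}{-188} = 483 \cdot \frac{1}{1697} - - \frac{24}{47} = \frac{483}{1697} + \frac{24}{47} = \frac{63429}{79759} \approx 0.79526$)
$G{\left(-23 \right)} + M = 55 + \frac{63429}{79759} = \frac{4450174}{79759}$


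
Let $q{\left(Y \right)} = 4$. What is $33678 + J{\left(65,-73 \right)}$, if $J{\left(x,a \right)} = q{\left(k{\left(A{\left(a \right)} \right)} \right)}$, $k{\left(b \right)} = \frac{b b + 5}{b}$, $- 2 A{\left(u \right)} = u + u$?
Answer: $33682$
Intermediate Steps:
$A{\left(u \right)} = - u$ ($A{\left(u \right)} = - \frac{u + u}{2} = - \frac{2 u}{2} = - u$)
$k{\left(b \right)} = \frac{5 + b^{2}}{b}$ ($k{\left(b \right)} = \frac{b^{2} + 5}{b} = \frac{5 + b^{2}}{b}$)
$J{\left(x,a \right)} = 4$
$33678 + J{\left(65,-73 \right)} = 33678 + 4 = 33682$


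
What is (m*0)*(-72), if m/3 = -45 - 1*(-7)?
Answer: 0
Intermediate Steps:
m = -114 (m = 3*(-45 - 1*(-7)) = 3*(-45 + 7) = 3*(-38) = -114)
(m*0)*(-72) = -114*0*(-72) = 0*(-72) = 0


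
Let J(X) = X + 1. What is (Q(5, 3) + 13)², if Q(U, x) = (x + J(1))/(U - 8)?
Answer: 1156/9 ≈ 128.44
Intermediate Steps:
J(X) = 1 + X
Q(U, x) = (2 + x)/(-8 + U) (Q(U, x) = (x + (1 + 1))/(U - 8) = (x + 2)/(-8 + U) = (2 + x)/(-8 + U))
(Q(5, 3) + 13)² = ((2 + 3)/(-8 + 5) + 13)² = (5/(-3) + 13)² = (-⅓*5 + 13)² = (-5/3 + 13)² = (34/3)² = 1156/9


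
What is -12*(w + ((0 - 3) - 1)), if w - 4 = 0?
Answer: 0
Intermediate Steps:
w = 4 (w = 4 + 0 = 4)
-12*(w + ((0 - 3) - 1)) = -12*(4 + ((0 - 3) - 1)) = -12*(4 + (-3 - 1)) = -12*(4 - 4) = -12*0 = 0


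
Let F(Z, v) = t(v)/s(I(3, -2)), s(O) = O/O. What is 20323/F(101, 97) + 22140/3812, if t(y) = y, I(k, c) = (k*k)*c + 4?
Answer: 19904714/92441 ≈ 215.32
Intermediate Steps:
I(k, c) = 4 + c*k² (I(k, c) = k²*c + 4 = c*k² + 4 = 4 + c*k²)
s(O) = 1
F(Z, v) = v (F(Z, v) = v/1 = v*1 = v)
20323/F(101, 97) + 22140/3812 = 20323/97 + 22140/3812 = 20323*(1/97) + 22140*(1/3812) = 20323/97 + 5535/953 = 19904714/92441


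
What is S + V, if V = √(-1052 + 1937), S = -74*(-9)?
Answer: 666 + √885 ≈ 695.75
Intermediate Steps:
S = 666
V = √885 ≈ 29.749
S + V = 666 + √885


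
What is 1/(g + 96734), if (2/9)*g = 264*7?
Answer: 1/105050 ≈ 9.5193e-6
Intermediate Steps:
g = 8316 (g = 9*(264*7)/2 = (9/2)*1848 = 8316)
1/(g + 96734) = 1/(8316 + 96734) = 1/105050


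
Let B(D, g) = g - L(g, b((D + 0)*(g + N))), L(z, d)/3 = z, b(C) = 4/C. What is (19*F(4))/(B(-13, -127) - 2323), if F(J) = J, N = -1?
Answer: -76/2069 ≈ -0.036733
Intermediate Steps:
L(z, d) = 3*z
B(D, g) = -2*g (B(D, g) = g - 3*g = -2*g)
(19*F(4))/(B(-13, -127) - 2323) = (19*4)/(-2*(-127) - 2323) = 76/(254 - 2323) = 76/(-2069) = 76*(-1/2069) = -76/2069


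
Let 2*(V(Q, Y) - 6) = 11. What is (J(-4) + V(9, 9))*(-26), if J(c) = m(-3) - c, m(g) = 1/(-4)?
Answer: -793/2 ≈ -396.50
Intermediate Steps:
m(g) = -1/4
V(Q, Y) = 23/2 (V(Q, Y) = 6 + (1/2)*11 = 6 + 11/2 = 23/2)
J(c) = -1/4 - c
(J(-4) + V(9, 9))*(-26) = ((-1/4 - 1*(-4)) + 23/2)*(-26) = ((-1/4 + 4) + 23/2)*(-26) = (15/4 + 23/2)*(-26) = (61/4)*(-26) = -793/2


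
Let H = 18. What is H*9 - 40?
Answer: 122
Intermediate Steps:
H*9 - 40 = 18*9 - 40 = 162 - 40 = 122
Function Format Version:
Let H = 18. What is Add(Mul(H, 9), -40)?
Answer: 122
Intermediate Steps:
Add(Mul(H, 9), -40) = Add(Mul(18, 9), -40) = Add(162, -40) = 122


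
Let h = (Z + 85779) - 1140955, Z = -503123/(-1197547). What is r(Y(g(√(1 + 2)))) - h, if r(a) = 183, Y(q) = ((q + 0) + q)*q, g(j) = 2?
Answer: 1263841501250/1197547 ≈ 1.0554e+6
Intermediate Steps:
Z = 503123/1197547 (Z = -503123*(-1/1197547) = 503123/1197547 ≈ 0.42013)
h = -1263622350149/1197547 (h = (503123/1197547 + 85779) - 1140955 = 102724887236/1197547 - 1140955 = -1263622350149/1197547 ≈ -1.0552e+6)
Y(q) = 2*q² (Y(q) = (q + q)*q = (2*q)*q = 2*q²)
r(Y(g(√(1 + 2)))) - h = 183 - 1*(-1263622350149/1197547) = 183 + 1263622350149/1197547 = 1263841501250/1197547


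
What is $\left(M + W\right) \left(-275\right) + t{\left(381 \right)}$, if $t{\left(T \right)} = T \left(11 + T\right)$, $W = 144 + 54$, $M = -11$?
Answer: $97927$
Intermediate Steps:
$W = 198$
$\left(M + W\right) \left(-275\right) + t{\left(381 \right)} = \left(-11 + 198\right) \left(-275\right) + 381 \left(11 + 381\right) = 187 \left(-275\right) + 381 \cdot 392 = -51425 + 149352 = 97927$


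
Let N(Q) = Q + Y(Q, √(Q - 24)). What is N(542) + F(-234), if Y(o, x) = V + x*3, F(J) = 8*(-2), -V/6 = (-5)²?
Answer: 376 + 3*√518 ≈ 444.28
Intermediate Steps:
V = -150 (V = -6*(-5)² = -6*25 = -150)
F(J) = -16
Y(o, x) = -150 + 3*x (Y(o, x) = -150 + x*3 = -150 + 3*x)
N(Q) = -150 + Q + 3*√(-24 + Q) (N(Q) = Q + (-150 + 3*√(Q - 24)) = Q + (-150 + 3*√(-24 + Q)) = -150 + Q + 3*√(-24 + Q))
N(542) + F(-234) = (-150 + 542 + 3*√(-24 + 542)) - 16 = (-150 + 542 + 3*√518) - 16 = (392 + 3*√518) - 16 = 376 + 3*√518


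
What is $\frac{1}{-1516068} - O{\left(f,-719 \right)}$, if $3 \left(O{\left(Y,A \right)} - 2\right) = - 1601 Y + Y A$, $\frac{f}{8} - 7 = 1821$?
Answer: $\frac{17145553621943}{1516068} \approx 1.1309 \cdot 10^{7}$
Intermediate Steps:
$f = 14624$ ($f = 56 + 8 \cdot 1821 = 56 + 14568 = 14624$)
$O{\left(Y,A \right)} = 2 - \frac{1601 Y}{3} + \frac{A Y}{3}$ ($O{\left(Y,A \right)} = 2 + \frac{- 1601 Y + Y A}{3} = 2 + \frac{- 1601 Y + A Y}{3} = 2 + \left(- \frac{1601 Y}{3} + \frac{A Y}{3}\right) = 2 - \frac{1601 Y}{3} + \frac{A Y}{3}$)
$\frac{1}{-1516068} - O{\left(f,-719 \right)} = \frac{1}{-1516068} - \left(2 - \frac{23413024}{3} + \frac{1}{3} \left(-719\right) 14624\right) = - \frac{1}{1516068} - \left(2 - \frac{23413024}{3} - \frac{10514656}{3}\right) = - \frac{1}{1516068} - - \frac{33927674}{3} = - \frac{1}{1516068} + \frac{33927674}{3} = \frac{17145553621943}{1516068}$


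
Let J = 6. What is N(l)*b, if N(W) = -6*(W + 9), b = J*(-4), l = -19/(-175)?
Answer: 229536/175 ≈ 1311.6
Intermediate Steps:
l = 19/175 (l = -19*(-1/175) = 19/175 ≈ 0.10857)
b = -24 (b = 6*(-4) = -24)
N(W) = -54 - 6*W (N(W) = -6*(9 + W) = -54 - 6*W)
N(l)*b = (-54 - 6*19/175)*(-24) = (-54 - 114/175)*(-24) = -9564/175*(-24) = 229536/175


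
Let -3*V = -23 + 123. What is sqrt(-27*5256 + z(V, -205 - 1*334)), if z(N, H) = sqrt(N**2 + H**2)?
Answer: sqrt(-1277208 + 3*sqrt(2624689))/3 ≈ 375.99*I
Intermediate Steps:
V = -100/3 (V = -(-23 + 123)/3 = -1/3*100 = -100/3 ≈ -33.333)
z(N, H) = sqrt(H**2 + N**2)
sqrt(-27*5256 + z(V, -205 - 1*334)) = sqrt(-27*5256 + sqrt((-205 - 1*334)**2 + (-100/3)**2)) = sqrt(-141912 + sqrt((-205 - 334)**2 + 10000/9)) = sqrt(-141912 + sqrt((-539)**2 + 10000/9)) = sqrt(-141912 + sqrt(290521 + 10000/9)) = sqrt(-141912 + sqrt(2624689/9)) = sqrt(-141912 + sqrt(2624689)/3)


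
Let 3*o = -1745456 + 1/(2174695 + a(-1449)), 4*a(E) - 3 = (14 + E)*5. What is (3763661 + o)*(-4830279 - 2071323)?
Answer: -23858256894845647785/1086451 ≈ -2.1960e+13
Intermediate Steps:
a(E) = 73/4 + 5*E/4 (a(E) = 3/4 + ((14 + E)*5)/4 = 3/4 + (70 + 5*E)/4 = 3/4 + (35/2 + 5*E/4) = 73/4 + 5*E/4)
o = -1264234944437/2172902 (o = (-1745456 + 1/(2174695 + (73/4 + (5/4)*(-1449))))/3 = (-1745456 + 1/(2174695 + (73/4 - 7245/4)))/3 = (-1745456 + 1/(2174695 - 1793))/3 = (-1745456 + 1/2172902)/3 = (1/3)*(-3792704833311/2172902) = -1264234944437/2172902 ≈ -5.8182e+5)
(3763661 + o)*(-4830279 - 2071323) = (3763661 - 1264234944437/2172902)*(-4830279 - 2071323) = (6913831569785/2172902)*(-6901602) = -23858256894845647785/1086451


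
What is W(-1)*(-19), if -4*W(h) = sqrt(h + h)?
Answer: 19*I*sqrt(2)/4 ≈ 6.7175*I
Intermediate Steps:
W(h) = -sqrt(2)*sqrt(h)/4 (W(h) = -sqrt(h + h)/4 = -sqrt(2)*sqrt(h)/4)
W(-1)*(-19) = -sqrt(2)*sqrt(-1)/4*(-19) = -sqrt(2)*I/4*(-19) = -I*sqrt(2)/4*(-19) = 19*I*sqrt(2)/4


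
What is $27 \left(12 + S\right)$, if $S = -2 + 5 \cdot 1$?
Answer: $405$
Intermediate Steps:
$S = 3$ ($S = -2 + 5 = 3$)
$27 \left(12 + S\right) = 27 \left(12 + 3\right) = 27 \cdot 15 = 405$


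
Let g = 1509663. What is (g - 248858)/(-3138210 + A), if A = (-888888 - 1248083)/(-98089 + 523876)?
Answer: -536834378535/1336211158241 ≈ -0.40176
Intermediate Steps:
A = -2136971/425787 ≈ -5.0189
(g - 248858)/(-3138210 + A) = (1509663 - 248858)/(-3138210 - 2136971/425787) = 1260805/(-1336211158241/425787) = 1260805*(-425787/1336211158241) = -536834378535/1336211158241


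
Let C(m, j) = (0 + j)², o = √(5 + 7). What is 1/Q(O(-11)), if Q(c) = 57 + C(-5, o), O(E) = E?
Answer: 1/69 ≈ 0.014493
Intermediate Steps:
o = 2*√3 (o = √12 = 2*√3 ≈ 3.4641)
C(m, j) = j²
Q(c) = 69 (Q(c) = 57 + (2*√3)² = 57 + 12 = 69)
1/Q(O(-11)) = 1/69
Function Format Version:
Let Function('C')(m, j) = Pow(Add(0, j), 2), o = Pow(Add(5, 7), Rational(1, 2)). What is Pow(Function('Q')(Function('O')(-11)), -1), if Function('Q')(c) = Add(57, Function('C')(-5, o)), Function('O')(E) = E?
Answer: Rational(1, 69) ≈ 0.014493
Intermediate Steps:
o = Mul(2, Pow(3, Rational(1, 2))) (o = Pow(12, Rational(1, 2)) = Mul(2, Pow(3, Rational(1, 2))) ≈ 3.4641)
Function('C')(m, j) = Pow(j, 2)
Function('Q')(c) = 69 (Function('Q')(c) = Add(57, Pow(Mul(2, Pow(3, Rational(1, 2))), 2)) = Add(57, 12) = 69)
Pow(Function('Q')(Function('O')(-11)), -1) = Pow(69, -1) = Rational(1, 69)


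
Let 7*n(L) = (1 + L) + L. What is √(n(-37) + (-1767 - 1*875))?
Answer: 3*I*√14441/7 ≈ 51.502*I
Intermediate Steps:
n(L) = ⅐ + 2*L/7 (n(L) = ((1 + L) + L)/7 = (1 + 2*L)/7 = ⅐ + 2*L/7)
√(n(-37) + (-1767 - 1*875)) = √((⅐ + (2/7)*(-37)) + (-1767 - 1*875)) = √((⅐ - 74/7) + (-1767 - 875)) = √(-73/7 - 2642) = √(-18567/7) = 3*I*√14441/7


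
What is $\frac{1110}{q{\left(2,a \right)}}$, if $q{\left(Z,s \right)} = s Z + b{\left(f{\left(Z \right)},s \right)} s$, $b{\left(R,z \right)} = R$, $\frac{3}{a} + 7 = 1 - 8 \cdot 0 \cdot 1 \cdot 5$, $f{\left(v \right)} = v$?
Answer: $-555$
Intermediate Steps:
$a = - \frac{1}{2}$ ($a = \frac{3}{-7 + \left(1 - 8 \cdot 0 \cdot 1 \cdot 5\right)} = \frac{3}{-7 + \left(1 - 8 \cdot 0 \cdot 5\right)} = \frac{3}{-7 + \left(1 - 0\right)} = \frac{3}{-7 + \left(1 + 0\right)} = \frac{3}{-7 + 1} = \frac{3}{-6} = 3 \left(- \frac{1}{6}\right) = - \frac{1}{2} \approx -0.5$)
$q{\left(Z,s \right)} = 2 Z s$ ($q{\left(Z,s \right)} = s Z + Z s = Z s + Z s = 2 Z s$)
$\frac{1110}{q{\left(2,a \right)}} = \frac{1110}{2 \cdot 2 \left(- \frac{1}{2}\right)} = \frac{1110}{-2} = 1110 \left(- \frac{1}{2}\right) = -555$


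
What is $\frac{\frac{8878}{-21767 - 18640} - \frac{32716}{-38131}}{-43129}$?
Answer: $- \frac{983428394}{66451408582893} \approx -1.4799 \cdot 10^{-5}$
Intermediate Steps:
$\frac{\frac{8878}{-21767 - 18640} - \frac{32716}{-38131}}{-43129} = \left(\frac{8878}{-21767 - 18640} - - \frac{32716}{38131}\right) \left(- \frac{1}{43129}\right) = \left(\frac{8878}{-40407} + \frac{32716}{38131}\right) \left(- \frac{1}{43129}\right) = \left(8878 \left(- \frac{1}{40407}\right) + \frac{32716}{38131}\right) \left(- \frac{1}{43129}\right) = \left(- \frac{8878}{40407} + \frac{32716}{38131}\right) \left(- \frac{1}{43129}\right) = \frac{983428394}{1540759317} \left(- \frac{1}{43129}\right) = - \frac{983428394}{66451408582893}$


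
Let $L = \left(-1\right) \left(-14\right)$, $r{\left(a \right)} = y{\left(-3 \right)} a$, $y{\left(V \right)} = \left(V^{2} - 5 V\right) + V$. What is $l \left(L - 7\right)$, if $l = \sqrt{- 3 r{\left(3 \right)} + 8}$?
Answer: $7 i \sqrt{181} \approx 94.175 i$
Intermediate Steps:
$y{\left(V \right)} = V^{2} - 4 V$
$r{\left(a \right)} = 21 a$ ($r{\left(a \right)} = - 3 \left(-4 - 3\right) a = \left(-3\right) \left(-7\right) a = 21 a$)
$L = 14$
$l = i \sqrt{181}$ ($l = \sqrt{- 3 \cdot 21 \cdot 3 + 8} = \sqrt{\left(-3\right) 63 + 8} = \sqrt{-189 + 8} = \sqrt{-181} = i \sqrt{181} \approx 13.454 i$)
$l \left(L - 7\right) = i \sqrt{181} \left(14 - 7\right) = i \sqrt{181} \cdot 7 = 7 i \sqrt{181}$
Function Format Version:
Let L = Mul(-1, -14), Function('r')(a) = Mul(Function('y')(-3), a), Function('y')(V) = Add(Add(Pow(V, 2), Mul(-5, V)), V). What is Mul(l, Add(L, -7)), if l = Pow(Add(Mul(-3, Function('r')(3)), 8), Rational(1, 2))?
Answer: Mul(7, I, Pow(181, Rational(1, 2))) ≈ Mul(94.175, I)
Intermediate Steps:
Function('y')(V) = Add(Pow(V, 2), Mul(-4, V))
Function('r')(a) = Mul(21, a) (Function('r')(a) = Mul(Mul(-3, Add(-4, -3)), a) = Mul(Mul(-3, -7), a) = Mul(21, a))
L = 14
l = Mul(I, Pow(181, Rational(1, 2))) (l = Pow(Add(Mul(-3, Mul(21, 3)), 8), Rational(1, 2)) = Pow(Add(Mul(-3, 63), 8), Rational(1, 2)) = Pow(Add(-189, 8), Rational(1, 2)) = Pow(-181, Rational(1, 2)) = Mul(I, Pow(181, Rational(1, 2))) ≈ Mul(13.454, I))
Mul(l, Add(L, -7)) = Mul(Mul(I, Pow(181, Rational(1, 2))), Add(14, -7)) = Mul(Mul(I, Pow(181, Rational(1, 2))), 7) = Mul(7, I, Pow(181, Rational(1, 2)))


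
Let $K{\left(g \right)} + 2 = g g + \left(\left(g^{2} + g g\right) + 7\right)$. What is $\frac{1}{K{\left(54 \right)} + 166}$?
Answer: $\frac{1}{8919} \approx 0.00011212$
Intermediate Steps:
$K{\left(g \right)} = 5 + 3 g^{2}$ ($K{\left(g \right)} = -2 + \left(g g + \left(\left(g^{2} + g g\right) + 7\right)\right) = -2 + \left(g^{2} + \left(\left(g^{2} + g^{2}\right) + 7\right)\right) = -2 + \left(g^{2} + \left(2 g^{2} + 7\right)\right) = -2 + \left(g^{2} + \left(7 + 2 g^{2}\right)\right) = -2 + \left(7 + 3 g^{2}\right) = 5 + 3 g^{2}$)
$\frac{1}{K{\left(54 \right)} + 166} = \frac{1}{\left(5 + 3 \cdot 54^{2}\right) + 166} = \frac{1}{\left(5 + 3 \cdot 2916\right) + 166} = \frac{1}{\left(5 + 8748\right) + 166} = \frac{1}{8753 + 166} = \frac{1}{8919}$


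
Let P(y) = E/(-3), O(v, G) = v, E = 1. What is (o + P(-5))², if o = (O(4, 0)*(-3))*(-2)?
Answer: 5041/9 ≈ 560.11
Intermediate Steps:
o = 24 (o = (4*(-3))*(-2) = -12*(-2) = 24)
P(y) = -⅓ (P(y) = 1/(-3) = 1*(-⅓) = -⅓)
(o + P(-5))² = (24 - ⅓)² = (71/3)² = 5041/9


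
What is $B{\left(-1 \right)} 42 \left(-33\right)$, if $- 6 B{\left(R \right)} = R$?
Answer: $-231$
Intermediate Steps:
$B{\left(R \right)} = - \frac{R}{6}$
$B{\left(-1 \right)} 42 \left(-33\right) = \left(- \frac{1}{6}\right) \left(-1\right) 42 \left(-33\right) = \frac{1}{6} \cdot 42 \left(-33\right) = 7 \left(-33\right) = -231$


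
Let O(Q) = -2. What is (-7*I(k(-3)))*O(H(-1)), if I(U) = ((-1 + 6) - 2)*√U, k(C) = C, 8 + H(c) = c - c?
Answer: 42*I*√3 ≈ 72.746*I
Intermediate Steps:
H(c) = -8 (H(c) = -8 + (c - c) = -8 + 0 = -8)
I(U) = 3*√U (I(U) = (5 - 2)*√U = 3*√U)
(-7*I(k(-3)))*O(H(-1)) = -21*√(-3)*(-2) = -21*I*√3*(-2) = 42*I*√3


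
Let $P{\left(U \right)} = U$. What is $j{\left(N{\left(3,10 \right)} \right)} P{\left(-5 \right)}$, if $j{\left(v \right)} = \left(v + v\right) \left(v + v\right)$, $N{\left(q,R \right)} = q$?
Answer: $-180$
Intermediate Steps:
$j{\left(v \right)} = 4 v^{2}$ ($j{\left(v \right)} = 2 v 2 v = 4 v^{2}$)
$j{\left(N{\left(3,10 \right)} \right)} P{\left(-5 \right)} = 4 \cdot 3^{2} \left(-5\right) = 4 \cdot 9 \left(-5\right) = 36 \left(-5\right) = -180$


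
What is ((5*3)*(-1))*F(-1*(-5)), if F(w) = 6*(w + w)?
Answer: -900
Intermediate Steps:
F(w) = 12*w (F(w) = 6*(2*w) = 12*w)
((5*3)*(-1))*F(-1*(-5)) = ((5*3)*(-1))*(12*(-1*(-5))) = (15*(-1))*(12*5) = -15*60 = -900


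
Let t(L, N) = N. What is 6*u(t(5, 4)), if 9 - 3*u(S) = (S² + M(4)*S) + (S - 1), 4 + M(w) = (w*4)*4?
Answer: -500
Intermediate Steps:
M(w) = -4 + 16*w (M(w) = -4 + (w*4)*4 = -4 + (4*w)*4 = -4 + 16*w)
u(S) = 10/3 - 61*S/3 - S²/3 (u(S) = 3 - ((S² + (-4 + 16*4)*S) + (S - 1))/3 = 3 - ((S² + (-4 + 64)*S) + (-1 + S))/3 = 3 - ((S² + 60*S) + (-1 + S))/3 = 3 - (-1 + S² + 61*S)/3 = 3 + (⅓ - 61*S/3 - S²/3) = 10/3 - 61*S/3 - S²/3)
6*u(t(5, 4)) = 6*(10/3 - 61/3*4 - ⅓*4²) = 6*(10/3 - 244/3 - ⅓*16) = 6*(10/3 - 244/3 - 16/3) = 6*(-250/3) = -500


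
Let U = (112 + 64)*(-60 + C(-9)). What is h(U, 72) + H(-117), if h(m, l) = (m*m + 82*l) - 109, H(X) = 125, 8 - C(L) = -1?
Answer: 80574496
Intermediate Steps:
C(L) = 9 (C(L) = 8 - 1*(-1) = 8 + 1 = 9)
U = -8976 (U = (112 + 64)*(-60 + 9) = 176*(-51) = -8976)
h(m, l) = -109 + m**2 + 82*l (h(m, l) = (m**2 + 82*l) - 109 = -109 + m**2 + 82*l)
h(U, 72) + H(-117) = (-109 + (-8976)**2 + 82*72) + 125 = (-109 + 80568576 + 5904) + 125 = 80574371 + 125 = 80574496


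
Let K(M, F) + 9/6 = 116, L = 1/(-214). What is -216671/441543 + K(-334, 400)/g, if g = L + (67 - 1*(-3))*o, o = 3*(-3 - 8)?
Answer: -117928486940/218272808163 ≈ -0.54028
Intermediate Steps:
L = -1/214 ≈ -0.0046729
o = -33 (o = 3*(-11) = -33)
K(M, F) = 229/2 (K(M, F) = -3/2 + 116 = 229/2)
g = -494341/214 (g = -1/214 + (67 - 1*(-3))*(-33) = -1/214 + (67 + 3)*(-33) = -1/214 + 70*(-33) = -1/214 - 2310 = -494341/214 ≈ -2310.0)
-216671/441543 + K(-334, 400)/g = -216671/441543 + 229/(2*(-494341/214)) = -216671*1/441543 + (229/2)*(-214/494341) = -216671/441543 - 24503/494341 = -117928486940/218272808163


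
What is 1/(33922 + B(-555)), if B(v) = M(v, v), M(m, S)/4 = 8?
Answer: 1/33954 ≈ 2.9452e-5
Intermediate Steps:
M(m, S) = 32 (M(m, S) = 4*8 = 32)
B(v) = 32
1/(33922 + B(-555)) = 1/(33922 + 32) = 1/33954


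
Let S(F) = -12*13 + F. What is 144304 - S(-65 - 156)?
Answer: 144681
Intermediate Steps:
S(F) = -156 + F
144304 - S(-65 - 156) = 144304 - (-156 + (-65 - 156)) = 144304 - (-156 - 221) = 144304 - 1*(-377) = 144304 + 377 = 144681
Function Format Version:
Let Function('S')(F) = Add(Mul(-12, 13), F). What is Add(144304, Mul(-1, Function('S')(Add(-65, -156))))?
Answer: 144681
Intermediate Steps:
Function('S')(F) = Add(-156, F)
Add(144304, Mul(-1, Function('S')(Add(-65, -156)))) = Add(144304, Mul(-1, Add(-156, Add(-65, -156)))) = Add(144304, Mul(-1, Add(-156, -221))) = Add(144304, Mul(-1, -377)) = Add(144304, 377) = 144681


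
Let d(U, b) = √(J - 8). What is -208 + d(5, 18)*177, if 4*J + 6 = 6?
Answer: -208 + 354*I*√2 ≈ -208.0 + 500.63*I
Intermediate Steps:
J = 0 (J = -3/2 + (¼)*6 = -3/2 + 3/2 = 0)
d(U, b) = 2*I*√2 (d(U, b) = √(0 - 8) = √(-8) = 2*I*√2)
-208 + d(5, 18)*177 = -208 + (2*I*√2)*177 = -208 + 354*I*√2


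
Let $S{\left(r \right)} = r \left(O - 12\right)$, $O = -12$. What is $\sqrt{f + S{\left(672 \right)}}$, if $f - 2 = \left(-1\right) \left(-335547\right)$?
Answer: $\sqrt{319421} \approx 565.17$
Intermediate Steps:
$f = 335549$ ($f = 2 - -335547 = 2 + 335547 = 335549$)
$S{\left(r \right)} = - 24 r$ ($S{\left(r \right)} = r \left(-12 - 12\right) = r \left(-24\right) = - 24 r$)
$\sqrt{f + S{\left(672 \right)}} = \sqrt{335549 - 16128} = \sqrt{319421}$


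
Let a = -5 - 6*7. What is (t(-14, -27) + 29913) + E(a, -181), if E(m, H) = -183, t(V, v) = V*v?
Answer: 30108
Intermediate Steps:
a = -47 (a = -5 - 42 = -47)
(t(-14, -27) + 29913) + E(a, -181) = (-14*(-27) + 29913) - 183 = (378 + 29913) - 183 = 30291 - 183 = 30108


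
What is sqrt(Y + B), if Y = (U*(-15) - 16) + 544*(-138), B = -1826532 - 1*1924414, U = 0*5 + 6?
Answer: 2*I*sqrt(956531) ≈ 1956.0*I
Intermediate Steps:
U = 6 (U = 0 + 6 = 6)
B = -3750946 (B = -1826532 - 1924414 = -3750946)
Y = -75178 (Y = (6*(-15) - 16) + 544*(-138) = (-90 - 16) - 75072 = -106 - 75072 = -75178)
sqrt(Y + B) = sqrt(-75178 - 3750946) = sqrt(-3826124) = 2*I*sqrt(956531)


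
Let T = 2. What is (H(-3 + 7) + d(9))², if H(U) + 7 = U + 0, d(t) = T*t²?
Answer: 25281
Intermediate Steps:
d(t) = 2*t²
H(U) = -7 + U (H(U) = -7 + (U + 0) = -7 + U)
(H(-3 + 7) + d(9))² = ((-7 + (-3 + 7)) + 2*9²)² = ((-7 + 4) + 2*81)² = (-3 + 162)² = 159² = 25281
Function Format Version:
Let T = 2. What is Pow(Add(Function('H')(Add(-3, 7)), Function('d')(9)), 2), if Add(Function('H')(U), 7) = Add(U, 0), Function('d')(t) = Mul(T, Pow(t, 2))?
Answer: 25281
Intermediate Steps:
Function('d')(t) = Mul(2, Pow(t, 2))
Function('H')(U) = Add(-7, U) (Function('H')(U) = Add(-7, Add(U, 0)) = Add(-7, U))
Pow(Add(Function('H')(Add(-3, 7)), Function('d')(9)), 2) = Pow(Add(Add(-7, Add(-3, 7)), Mul(2, Pow(9, 2))), 2) = Pow(Add(Add(-7, 4), Mul(2, 81)), 2) = Pow(Add(-3, 162), 2) = Pow(159, 2) = 25281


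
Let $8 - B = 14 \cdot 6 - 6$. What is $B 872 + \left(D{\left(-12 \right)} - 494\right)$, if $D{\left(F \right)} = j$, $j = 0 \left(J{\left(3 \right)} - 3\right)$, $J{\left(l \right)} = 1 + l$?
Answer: $-61534$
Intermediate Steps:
$j = 0$ ($j = 0 \left(\left(1 + 3\right) - 3\right) = 0 \left(4 - 3\right) = 0 \cdot 1 = 0$)
$D{\left(F \right)} = 0$
$B = -70$ ($B = 8 - \left(14 \cdot 6 - 6\right) = 8 - \left(84 - 6\right) = 8 - 78 = -70$)
$B 872 + \left(D{\left(-12 \right)} - 494\right) = \left(-70\right) 872 + \left(0 - 494\right) = -61040 + \left(0 - 494\right) = -61040 - 494 = -61534$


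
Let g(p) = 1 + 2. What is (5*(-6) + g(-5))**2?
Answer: 729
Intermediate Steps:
g(p) = 3
(5*(-6) + g(-5))**2 = (5*(-6) + 3)**2 = (-30 + 3)**2 = (-27)**2 = 729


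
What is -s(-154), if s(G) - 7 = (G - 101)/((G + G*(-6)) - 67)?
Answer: -4666/703 ≈ -6.6373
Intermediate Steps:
s(G) = 7 + (-101 + G)/(-67 - 5*G) (s(G) = 7 + (G - 101)/((G + G*(-6)) - 67) = 7 + (-101 + G)/((G - 6*G) - 67) = 7 + (-101 + G)/(-5*G - 67) = 7 + (-101 + G)/(-67 - 5*G))
-s(-154) = -2*(285 + 17*(-154))/(67 + 5*(-154)) = -2*(285 - 2618)/(67 - 770) = -2*(-2333)/(-703) = -2*(-1)*(-2333)/703 = -1*4666/703 = -4666/703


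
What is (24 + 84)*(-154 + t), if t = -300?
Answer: -49032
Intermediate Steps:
(24 + 84)*(-154 + t) = (24 + 84)*(-154 - 300) = 108*(-454) = -49032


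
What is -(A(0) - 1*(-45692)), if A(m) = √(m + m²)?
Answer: -45692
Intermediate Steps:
-(A(0) - 1*(-45692)) = -(√(0*(1 + 0)) - 1*(-45692)) = -(√(0*1) + 45692) = -(√0 + 45692) = -(0 + 45692) = -1*45692 = -45692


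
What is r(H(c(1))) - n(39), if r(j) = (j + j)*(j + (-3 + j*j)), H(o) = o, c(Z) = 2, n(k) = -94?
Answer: 106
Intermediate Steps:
r(j) = 2*j*(-3 + j + j²) (r(j) = (2*j)*(j + (-3 + j²)) = (2*j)*(-3 + j + j²) = 2*j*(-3 + j + j²))
r(H(c(1))) - n(39) = 2*2*(-3 + 2 + 2²) - 1*(-94) = 2*2*(-3 + 2 + 4) + 94 = 2*2*3 + 94 = 12 + 94 = 106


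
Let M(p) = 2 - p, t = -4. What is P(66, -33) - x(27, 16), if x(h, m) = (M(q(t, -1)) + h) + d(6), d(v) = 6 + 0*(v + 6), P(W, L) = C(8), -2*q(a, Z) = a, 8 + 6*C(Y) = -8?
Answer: -107/3 ≈ -35.667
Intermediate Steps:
C(Y) = -8/3 (C(Y) = -4/3 + (⅙)*(-8) = -4/3 - 4/3 = -8/3)
q(a, Z) = -a/2
P(W, L) = -8/3
d(v) = 6 (d(v) = 6 + 0*(6 + v) = 6 + 0 = 6)
x(h, m) = 6 + h (x(h, m) = ((2 - (-1)*(-4)/2) + h) + 6 = ((2 - 1*2) + h) + 6 = ((2 - 2) + h) + 6 = (0 + h) + 6 = h + 6 = 6 + h)
P(66, -33) - x(27, 16) = -8/3 - (6 + 27) = -8/3 - 1*33 = -8/3 - 33 = -107/3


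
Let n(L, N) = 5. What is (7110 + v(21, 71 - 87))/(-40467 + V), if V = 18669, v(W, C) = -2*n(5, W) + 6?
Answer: -3553/10899 ≈ -0.32599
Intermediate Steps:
v(W, C) = -4 (v(W, C) = -2*5 + 6 = -10 + 6 = -4)
(7110 + v(21, 71 - 87))/(-40467 + V) = (7110 - 4)/(-40467 + 18669) = 7106/(-21798) = 7106*(-1/21798) = -3553/10899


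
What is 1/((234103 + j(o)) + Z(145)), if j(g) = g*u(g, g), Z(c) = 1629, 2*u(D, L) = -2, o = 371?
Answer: 1/235361 ≈ 4.2488e-6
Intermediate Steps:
u(D, L) = -1 (u(D, L) = (1/2)*(-2) = -1)
j(g) = -g (j(g) = g*(-1) = -g)
1/((234103 + j(o)) + Z(145)) = 1/((234103 - 1*371) + 1629) = 1/((234103 - 371) + 1629) = 1/(233732 + 1629) = 1/235361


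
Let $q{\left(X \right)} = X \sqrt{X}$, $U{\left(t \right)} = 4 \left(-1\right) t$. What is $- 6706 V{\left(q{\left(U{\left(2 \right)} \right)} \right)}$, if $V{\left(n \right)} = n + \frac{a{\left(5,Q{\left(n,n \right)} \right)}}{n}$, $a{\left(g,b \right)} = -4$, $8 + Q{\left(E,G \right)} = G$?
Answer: $\frac{432537 i \sqrt{2}}{4} \approx 1.5293 \cdot 10^{5} i$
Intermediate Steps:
$Q{\left(E,G \right)} = -8 + G$
$U{\left(t \right)} = - 4 t$
$q{\left(X \right)} = X^{\frac{3}{2}}$
$V{\left(n \right)} = n - \frac{4}{n}$
$- 6706 V{\left(q{\left(U{\left(2 \right)} \right)} \right)} = - 6706 \left(\left(\left(-4\right) 2\right)^{\frac{3}{2}} - \frac{4}{\left(\left(-4\right) 2\right)^{\frac{3}{2}}}\right) = - 6706 \left(\left(-8\right)^{\frac{3}{2}} - \frac{4}{\left(-8\right)^{\frac{3}{2}}}\right) = - 6706 \left(- 16 i \sqrt{2} - \frac{4}{\left(-16\right) i \sqrt{2}}\right) = - 6706 \left(- 16 i \sqrt{2} - 4 \frac{i \sqrt{2}}{32}\right) = - 6706 \left(- 16 i \sqrt{2} - \frac{i \sqrt{2}}{8}\right) = - 6706 \left(- \frac{129 i \sqrt{2}}{8}\right) = \frac{432537 i \sqrt{2}}{4}$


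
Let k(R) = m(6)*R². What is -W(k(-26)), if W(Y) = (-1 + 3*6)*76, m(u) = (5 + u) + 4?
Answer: -1292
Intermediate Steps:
m(u) = 9 + u
k(R) = 15*R² (k(R) = (9 + 6)*R² = 15*R²)
W(Y) = 1292 (W(Y) = (-1 + 18)*76 = 17*76 = 1292)
-W(k(-26)) = -1*1292 = -1292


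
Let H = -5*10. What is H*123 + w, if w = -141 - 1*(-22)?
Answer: -6269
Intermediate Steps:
w = -119 (w = -141 + 22 = -119)
H = -50
H*123 + w = -50*123 - 119 = -6150 - 119 = -6269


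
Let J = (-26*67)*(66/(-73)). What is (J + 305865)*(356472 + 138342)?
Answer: 11105168495238/73 ≈ 1.5213e+11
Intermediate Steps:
J = 114972/73 (J = -114972*(-1)/73 = -1742*(-66/73) = 114972/73 ≈ 1575.0)
(J + 305865)*(356472 + 138342) = (114972/73 + 305865)*(356472 + 138342) = (22443117/73)*494814 = 11105168495238/73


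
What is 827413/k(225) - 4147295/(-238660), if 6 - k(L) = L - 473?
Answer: 19852379951/6061964 ≈ 3274.9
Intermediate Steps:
k(L) = 479 - L (k(L) = 6 - (L - 473) = 6 - (-473 + L) = 6 + (473 - L) = 479 - L)
827413/k(225) - 4147295/(-238660) = 827413/(479 - 1*225) - 4147295/(-238660) = 827413/(479 - 225) - 4147295*(-1/238660) = 827413/254 + 829459/47732 = 19852379951/6061964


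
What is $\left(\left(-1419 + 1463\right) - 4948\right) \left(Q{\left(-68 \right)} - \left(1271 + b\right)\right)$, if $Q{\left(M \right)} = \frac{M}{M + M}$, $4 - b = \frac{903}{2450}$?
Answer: $\frac{1093459592}{175} \approx 6.2483 \cdot 10^{6}$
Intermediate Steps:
$b = \frac{1271}{350}$ ($b = 4 - \frac{903}{2450} = 4 - 903 \cdot \frac{1}{2450} = 4 - \frac{129}{350} = \frac{1271}{350} \approx 3.6314$)
$Q{\left(M \right)} = \frac{1}{2}$ ($Q{\left(M \right)} = \frac{M}{2 M} = \frac{1}{2 M} M = \frac{1}{2}$)
$\left(\left(-1419 + 1463\right) - 4948\right) \left(Q{\left(-68 \right)} - \left(1271 + b\right)\right) = \left(\left(-1419 + 1463\right) - 4948\right) \left(\frac{1}{2} - \frac{446121}{350}\right) = \left(44 - 4948\right) \left(\frac{1}{2} - \frac{446121}{350}\right) = - 4904 \left(\frac{1}{2} - \frac{446121}{350}\right) = \left(-4904\right) \left(- \frac{222973}{175}\right) = \frac{1093459592}{175}$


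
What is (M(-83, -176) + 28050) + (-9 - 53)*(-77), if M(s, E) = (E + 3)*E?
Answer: 63272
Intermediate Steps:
M(s, E) = E*(3 + E) (M(s, E) = (3 + E)*E = E*(3 + E))
(M(-83, -176) + 28050) + (-9 - 53)*(-77) = (-176*(3 - 176) + 28050) + (-9 - 53)*(-77) = (-176*(-173) + 28050) - 62*(-77) = (30448 + 28050) + 4774 = 58498 + 4774 = 63272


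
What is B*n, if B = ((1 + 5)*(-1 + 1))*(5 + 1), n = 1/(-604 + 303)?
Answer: 0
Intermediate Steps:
n = -1/301 (n = 1/(-301) = -1/301 ≈ -0.0033223)
B = 0 (B = (6*0)*6 = 0*6 = 0)
B*n = 0*(-1/301) = 0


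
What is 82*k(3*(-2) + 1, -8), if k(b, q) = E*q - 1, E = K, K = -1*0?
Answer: -82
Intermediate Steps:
K = 0
E = 0
k(b, q) = -1 (k(b, q) = 0*q - 1 = 0 - 1 = -1)
82*k(3*(-2) + 1, -8) = 82*(-1) = -82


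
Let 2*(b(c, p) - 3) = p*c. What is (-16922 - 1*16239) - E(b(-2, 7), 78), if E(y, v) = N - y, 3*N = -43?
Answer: -99452/3 ≈ -33151.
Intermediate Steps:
N = -43/3 (N = (1/3)*(-43) = -43/3 ≈ -14.333)
b(c, p) = 3 + c*p/2 (b(c, p) = 3 + (p*c)/2 = 3 + (c*p)/2 = 3 + c*p/2)
E(y, v) = -43/3 - y
(-16922 - 1*16239) - E(b(-2, 7), 78) = (-16922 - 1*16239) - (-43/3 - (3 + (1/2)*(-2)*7)) = (-16922 - 16239) - (-43/3 - (3 - 7)) = -33161 - (-43/3 - 1*(-4)) = -33161 - (-43/3 + 4) = -33161 - 1*(-31/3) = -33161 + 31/3 = -99452/3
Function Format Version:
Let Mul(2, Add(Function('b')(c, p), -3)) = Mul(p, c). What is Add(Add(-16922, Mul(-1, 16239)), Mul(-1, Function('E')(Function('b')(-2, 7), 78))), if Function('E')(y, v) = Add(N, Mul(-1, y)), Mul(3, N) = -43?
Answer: Rational(-99452, 3) ≈ -33151.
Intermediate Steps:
N = Rational(-43, 3) (N = Mul(Rational(1, 3), -43) = Rational(-43, 3) ≈ -14.333)
Function('b')(c, p) = Add(3, Mul(Rational(1, 2), c, p)) (Function('b')(c, p) = Add(3, Mul(Rational(1, 2), Mul(p, c))) = Add(3, Mul(Rational(1, 2), Mul(c, p))) = Add(3, Mul(Rational(1, 2), c, p)))
Function('E')(y, v) = Add(Rational(-43, 3), Mul(-1, y))
Add(Add(-16922, Mul(-1, 16239)), Mul(-1, Function('E')(Function('b')(-2, 7), 78))) = Add(Add(-16922, Mul(-1, 16239)), Mul(-1, Add(Rational(-43, 3), Mul(-1, Add(3, Mul(Rational(1, 2), -2, 7)))))) = Add(Add(-16922, -16239), Mul(-1, Add(Rational(-43, 3), Mul(-1, Add(3, -7))))) = Add(-33161, Mul(-1, Add(Rational(-43, 3), Mul(-1, -4)))) = Add(-33161, Mul(-1, Add(Rational(-43, 3), 4))) = Add(-33161, Mul(-1, Rational(-31, 3))) = Add(-33161, Rational(31, 3)) = Rational(-99452, 3)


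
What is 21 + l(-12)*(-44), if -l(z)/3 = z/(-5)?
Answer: 1689/5 ≈ 337.80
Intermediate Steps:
l(z) = 3*z/5 (l(z) = -3*z/(-5) = -3*z*(-1)/5 = -(-3)*z/5 = 3*z/5)
21 + l(-12)*(-44) = 21 + ((⅗)*(-12))*(-44) = 21 - 36/5*(-44) = 21 + 1584/5 = 1689/5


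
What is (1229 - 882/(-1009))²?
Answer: 1539939529249/1018081 ≈ 1.5126e+6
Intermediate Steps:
(1229 - 882/(-1009))² = (1229 - 882*(-1/1009))² = (1229 + 882/1009)² = (1240943/1009)² = 1539939529249/1018081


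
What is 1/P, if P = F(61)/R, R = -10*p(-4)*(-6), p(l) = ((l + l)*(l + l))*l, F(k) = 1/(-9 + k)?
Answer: -798720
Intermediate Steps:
p(l) = 4*l³ (p(l) = ((2*l)*(2*l))*l = (4*l²)*l = 4*l³)
R = -15360 (R = -40*(-4)³*(-6) = -40*(-64)*(-6) = -10*(-256)*(-6) = 2560*(-6) = -15360)
P = -1/798720 (P = 1/((-9 + 61)*(-15360)) = -1/15360/52 = (1/52)*(-1/15360) = -1/798720 ≈ -1.2520e-6)
1/P = 1/(-1/798720) = -798720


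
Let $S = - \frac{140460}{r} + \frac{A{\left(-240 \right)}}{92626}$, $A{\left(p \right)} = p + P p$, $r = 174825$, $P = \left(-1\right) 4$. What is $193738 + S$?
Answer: $\frac{104575083590938}{539778015} \approx 1.9374 \cdot 10^{5}$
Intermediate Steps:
$P = -4$
$A{\left(p \right)} = - 3 p$ ($A{\left(p \right)} = p - 4 p = - 3 p$)
$S = - \frac{429479132}{539778015}$ ($S = - \frac{140460}{174825} + \frac{\left(-3\right) \left(-240\right)}{92626} = \left(-140460\right) \frac{1}{174825} + 720 \cdot \frac{1}{92626} = - \frac{9364}{11655} + \frac{360}{46313} = - \frac{429479132}{539778015} \approx -0.79566$)
$193738 + S = 193738 - \frac{429479132}{539778015} = \frac{104575083590938}{539778015}$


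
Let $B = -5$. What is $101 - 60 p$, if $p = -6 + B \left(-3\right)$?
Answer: $-439$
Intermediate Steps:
$p = 9$ ($p = -6 - -15 = -6 + 15 = 9$)
$101 - 60 p = 101 - 540 = -439$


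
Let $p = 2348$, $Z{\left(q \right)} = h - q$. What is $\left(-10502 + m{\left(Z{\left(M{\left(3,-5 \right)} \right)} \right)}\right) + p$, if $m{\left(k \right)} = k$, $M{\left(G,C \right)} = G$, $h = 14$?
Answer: $-8143$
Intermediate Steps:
$Z{\left(q \right)} = 14 - q$
$\left(-10502 + m{\left(Z{\left(M{\left(3,-5 \right)} \right)} \right)}\right) + p = \left(-10502 + \left(14 - 3\right)\right) + 2348 = \left(-10502 + 11\right) + 2348 = -10491 + 2348 = -8143$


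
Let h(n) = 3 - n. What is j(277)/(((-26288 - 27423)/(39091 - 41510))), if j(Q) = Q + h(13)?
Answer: 645873/53711 ≈ 12.025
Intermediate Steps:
j(Q) = -10 + Q (j(Q) = Q + (3 - 1*13) = Q + (3 - 13) = Q - 10 = -10 + Q)
j(277)/(((-26288 - 27423)/(39091 - 41510))) = (-10 + 277)/(((-26288 - 27423)/(39091 - 41510))) = 267/((-53711/(-2419))) = 267/((-53711*(-1/2419))) = 267/(53711/2419) = 267*(2419/53711) = 645873/53711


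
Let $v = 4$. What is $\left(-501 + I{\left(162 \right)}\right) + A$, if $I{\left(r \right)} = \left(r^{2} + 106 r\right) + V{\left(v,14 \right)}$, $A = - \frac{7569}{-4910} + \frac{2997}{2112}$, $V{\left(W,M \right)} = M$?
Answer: $\frac{74200166113}{1728320} \approx 42932.0$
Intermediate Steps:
$A = \frac{5116833}{1728320}$ ($A = \left(-7569\right) \left(- \frac{1}{4910}\right) + 2997 \cdot \frac{1}{2112} = \frac{7569}{4910} + \frac{999}{704} = \frac{5116833}{1728320} \approx 2.9606$)
$I{\left(r \right)} = 14 + r^{2} + 106 r$ ($I{\left(r \right)} = \left(r^{2} + 106 r\right) + 14 = 14 + r^{2} + 106 r$)
$\left(-501 + I{\left(162 \right)}\right) + A = \left(-501 + \left(14 + 162^{2} + 106 \cdot 162\right)\right) + \frac{5116833}{1728320} = \left(-501 + \left(14 + 26244 + 17172\right)\right) + \frac{5116833}{1728320} = \left(-501 + 43430\right) + \frac{5116833}{1728320} = 42929 + \frac{5116833}{1728320} = \frac{74200166113}{1728320}$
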